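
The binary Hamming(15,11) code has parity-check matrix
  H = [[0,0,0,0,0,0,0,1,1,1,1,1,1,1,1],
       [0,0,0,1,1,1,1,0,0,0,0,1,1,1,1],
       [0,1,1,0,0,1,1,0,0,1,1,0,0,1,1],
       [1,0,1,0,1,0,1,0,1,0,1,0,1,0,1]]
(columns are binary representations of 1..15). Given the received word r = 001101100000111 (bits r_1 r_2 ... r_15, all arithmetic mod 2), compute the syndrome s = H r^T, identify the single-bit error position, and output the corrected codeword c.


s = (1, 0, 1, 0)^T, error position = 10, corrected codeword c = 001101100100111

Compute s = H r^T mod 2 one row at a time:
  s_1 = 0 + 0 + 0 + 0 + 0 + 1 + 1 + 1 = 3 ≡ 1 (mod 2).
  s_2 = 1 + 0 + 1 + 1 + 0 + 1 + 1 + 1 = 6 ≡ 0 (mod 2).
  s_3 = 0 + 1 + 1 + 1 + 0 + 0 + 1 + 1 = 5 ≡ 1 (mod 2).
  s_4 = 0 + 1 + 0 + 1 + 0 + 0 + 1 + 1 = 4 ≡ 0 (mod 2).
s = (1, 0, 1, 0)^T — this equals column 10 of H (binary 1010), so error is at position 10.
Correct: flip bit 10 of r = 001101100000111 to get c = 001101100100111.


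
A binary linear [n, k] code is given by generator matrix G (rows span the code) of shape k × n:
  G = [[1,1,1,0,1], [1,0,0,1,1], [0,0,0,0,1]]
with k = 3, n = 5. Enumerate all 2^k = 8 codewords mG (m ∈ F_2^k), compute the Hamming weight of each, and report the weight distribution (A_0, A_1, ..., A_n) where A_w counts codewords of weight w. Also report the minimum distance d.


Weight distribution: A_0 = 1, A_1 = 1, A_2 = 1, A_3 = 3, A_4 = 2. Minimum distance d = 1.

Enumerate all 2^3 = 8 messages m ∈ F_2^3.
For each, compute codeword c = mG in F_2^5, then tally its weight.
  m = 000 → c = 00000, weight = 0.
  m = 100 → c = 11101, weight = 4.
  m = 010 → c = 10011, weight = 3.
  m = 110 → c = 01110, weight = 3.
  m = 001 → c = 00001, weight = 1.
  m = 101 → c = 11100, weight = 3.
  m = 011 → c = 10010, weight = 2.
  m = 111 → c = 01111, weight = 4.
Tally weights:
  weight 0: 1 codewords.
  weight 1: 1 codewords.
  weight 2: 1 codewords.
  weight 3: 3 codewords.
  weight 4: 2 codewords.
Minimum distance d = smallest w > 0 with A_w > 0 = 1.
Sanity: Σ A_w = 8 = 2^3 = 8 ✓.


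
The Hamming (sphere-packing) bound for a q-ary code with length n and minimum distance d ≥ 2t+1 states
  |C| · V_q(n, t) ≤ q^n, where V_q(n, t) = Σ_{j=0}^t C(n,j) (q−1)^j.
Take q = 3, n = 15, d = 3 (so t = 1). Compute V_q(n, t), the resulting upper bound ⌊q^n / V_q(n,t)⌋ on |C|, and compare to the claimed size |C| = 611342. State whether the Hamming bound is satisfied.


V_q(n, t) = 31, q^n = 14348907, Hamming bound = 462867, |C| = 611342 > bound (violated).

Step 1: Compute V_q(n, t) = Σ_{j=0}^1 C(n, j) (q−1)^j.
  j = 0: C(15,0)·(2)^0 = 1·1 = 1.
  j = 1: C(15,1)·(2)^1 = 15·2 = 30.
  V_q(n, t) = 1 + 30 = 31.
Step 2: q^n = 3^15 = 14348907.
Step 3: Hamming bound ⌊q^n / V_q(n,t)⌋ = ⌊14348907/31⌋ = 462867.
Step 4: Compare |C| = 611342 to 462867: violated.
The claimed |C| lies above the Hamming bound, so no 3-ary code of length 15 with d ≥ 3 can have 611342 codewords.


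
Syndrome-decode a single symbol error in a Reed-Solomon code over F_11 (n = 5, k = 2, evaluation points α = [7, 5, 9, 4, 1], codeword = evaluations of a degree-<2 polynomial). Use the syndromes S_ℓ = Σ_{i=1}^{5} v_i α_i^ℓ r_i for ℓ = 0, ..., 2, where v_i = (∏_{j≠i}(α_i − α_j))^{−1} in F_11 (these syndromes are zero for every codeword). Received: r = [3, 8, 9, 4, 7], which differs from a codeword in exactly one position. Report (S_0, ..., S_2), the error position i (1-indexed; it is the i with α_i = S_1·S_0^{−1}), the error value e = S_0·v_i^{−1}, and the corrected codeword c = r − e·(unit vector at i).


S = (1, 4, 5), error at position 4, error magnitude e = 10, c = [3, 8, 9, 5, 7].

Step 1: column multipliers v_i = (∏_{j≠i}(α_i − α_j))^{−1} mod 11.
  i = 1 (α = 7): (7−5)(7−9)(7−4)(7−1) = 2·(−2)·3·6 = −72 ≡ 5, so v_1 = 5^{−1} = 9 (mod 11).
  i = 2 (α = 5): (5−7)(5−9)(5−4)(5−1) = (−2)·(−4)·1·4 = 32 ≡ 10, so v_2 = 10^{−1} = 10 (mod 11).
  i = 3 (α = 9): (9−7)(9−5)(9−4)(9−1) = 2·4·5·8 = 320 ≡ 1, so v_3 = 1^{−1} = 1 (mod 11).
  i = 4 (α = 4): (4−7)(4−5)(4−9)(4−1) = (−3)·(−1)·(−5)·3 = −45 ≡ 10, so v_4 = 10^{−1} = 10 (mod 11).
  i = 5 (α = 1): (1−7)(1−5)(1−9)(1−4) = (−6)·(−4)·(−8)·(−3) = 576 ≡ 4, so v_5 = 4^{−1} = 3 (mod 11).
  v = [9, 10, 1, 10, 3].
Step 2: syndromes of r = [3, 8, 9, 4, 7] (all sums mod 11).
  S_0 = Σ v_i r_i = 9·3 + 10·8 + 1·9 + 10·4 + 3·7 = 177 ≡ 1.
  S_1 = Σ v_i α_i r_i = 9·7·3 + 10·5·8 + 1·9·9 + 10·4·4 + 3·1·7 = 851 ≡ 4.
  α_i^2 mod 11 = [5, 3, 4, 5, 1].
  S_2 = Σ v_i α_i^2 r_i = 9·5·3 + 10·3·8 + 1·4·9 + 10·5·4 + 3·1·7 = 632 ≡ 5.
  S = (1, 4, 5) ≠ 0, so r is not a codeword (an error is present).
Step 3: locate the error. For a single error e at position i, S_ℓ = v_i·e·α_i^ℓ, so α_err = S_1/S_0.
  S_0^{−1} = 1^{−1} = 1 (mod 11), so α_err = 4·1 = 4 ≡ 4 = α_4. Error position i = 4.
  Consistency check: S_2/S_1 = 5·3 = 15 ≡ 4 = α_err ✓ (single-error assumption holds).
Step 4: error magnitude e = S_0/v_4 = S_0·∏_{j≠4}(α_4 − α_j) = 1·10 = 10 ≡ 10 (mod 11).
Step 5: correct position 4: c_4 = r_4 − e = 4 − 10 ≡ 5 (mod 11). Hence c = [3, 8, 9, 5, 7].
  Check: interpolating c through the α_i gives m(x) = 4 + 3·x (degree < 2) with m(α_i) = c_i for every i, so c is indeed a codeword.


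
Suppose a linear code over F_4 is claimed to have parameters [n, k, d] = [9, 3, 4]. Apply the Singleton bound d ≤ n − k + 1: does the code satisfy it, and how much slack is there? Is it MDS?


Singleton RHS = n − k + 1 = 7, slack = 3, bound satisfied, not MDS.

Singleton bound: d ≤ n − k + 1.
Here n = 9, k = 3, so n − k + 1 = 7.
Given d = 4, check d ≤ 7: YES.
Slack = (n − k + 1) − d = 3.
The code is NOT MDS (slack = 3 > 0).
Description: the claimed parameters are [9, 3, 4]_4; such a code would be non-MDS.


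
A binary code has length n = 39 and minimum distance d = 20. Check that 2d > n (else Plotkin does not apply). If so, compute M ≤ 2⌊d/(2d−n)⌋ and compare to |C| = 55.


Plotkin bound M ≤ 40; given |C| = 55 > bound (violated).

Check applicability: 2d = 40, n = 39.
2d − n = 1 > 0, so Plotkin applies.
Compute d/(2d−n) = 20/1 ≈ 20.0000.
⌊d/(2d−n)⌋ = 20.
Plotkin bound: M ≤ 2·20 = 40.
Given |C| = 55, check: VIOLATED.
This |C| is above the Plotkin bound, so no binary code with n = 39, d = 20 and 55 codewords exists.


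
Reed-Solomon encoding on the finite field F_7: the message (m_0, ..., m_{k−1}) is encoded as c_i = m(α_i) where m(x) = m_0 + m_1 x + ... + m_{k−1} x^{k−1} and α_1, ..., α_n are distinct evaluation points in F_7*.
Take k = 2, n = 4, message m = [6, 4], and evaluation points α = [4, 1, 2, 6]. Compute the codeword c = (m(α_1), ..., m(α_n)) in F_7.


c = [1, 3, 0, 2]

Message polynomial: m(x) = 6 + 4·x (mod 7).
For each evaluation point α_i, compute m(α_i) mod 7:
  α_1 = 4: Horner steps 4 → 1, so m(4) = 1.
  α_2 = 1: Horner steps 4 → 3, so m(1) = 3.
  α_3 = 2: Horner steps 4 → 0, so m(2) = 0.
  α_4 = 6: Horner steps 4 → 2, so m(6) = 2.
Codeword c = [1, 3, 0, 2] ∈ F_7^4.


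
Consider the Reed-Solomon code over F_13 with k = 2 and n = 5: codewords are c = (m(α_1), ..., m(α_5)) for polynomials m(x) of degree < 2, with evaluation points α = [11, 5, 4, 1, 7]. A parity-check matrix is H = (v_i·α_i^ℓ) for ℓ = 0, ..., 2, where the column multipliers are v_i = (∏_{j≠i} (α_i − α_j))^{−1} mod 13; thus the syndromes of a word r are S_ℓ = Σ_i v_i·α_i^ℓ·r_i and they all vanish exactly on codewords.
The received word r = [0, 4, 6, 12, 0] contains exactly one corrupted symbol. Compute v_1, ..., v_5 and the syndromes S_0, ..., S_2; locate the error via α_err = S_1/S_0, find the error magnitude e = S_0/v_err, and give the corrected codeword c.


S = (7, 12, 2), error at position 1, error magnitude e = 8, c = [5, 4, 6, 12, 0].

Step 1: column multipliers v_i = (∏_{j≠i}(α_i − α_j))^{−1} mod 13.
  i = 1 (α = 11): (11−5)(11−4)(11−1)(11−7) = 6·7·10·4 = 1680 ≡ 3, so v_1 = 3^{−1} = 9 (mod 13).
  i = 2 (α = 5): (5−11)(5−4)(5−1)(5−7) = (−6)·1·4·(−2) = 48 ≡ 9, so v_2 = 9^{−1} = 3 (mod 13).
  i = 3 (α = 4): (4−11)(4−5)(4−1)(4−7) = (−7)·(−1)·3·(−3) = −63 ≡ 2, so v_3 = 2^{−1} = 7 (mod 13).
  i = 4 (α = 1): (1−11)(1−5)(1−4)(1−7) = (−10)·(−4)·(−3)·(−6) = 720 ≡ 5, so v_4 = 5^{−1} = 8 (mod 13).
  i = 5 (α = 7): (7−11)(7−5)(7−4)(7−1) = (−4)·2·3·6 = −144 ≡ 12, so v_5 = 12^{−1} = 12 (mod 13).
  v = [9, 3, 7, 8, 12].
Step 2: syndromes of r = [0, 4, 6, 12, 0] (all sums mod 13).
  S_0 = Σ v_i r_i = 9·0 + 3·4 + 7·6 + 8·12 + 12·0 = 150 ≡ 7.
  S_1 = Σ v_i α_i r_i = 9·11·0 + 3·5·4 + 7·4·6 + 8·1·12 + 12·7·0 = 324 ≡ 12.
  α_i^2 mod 13 = [4, 12, 3, 1, 10].
  S_2 = Σ v_i α_i^2 r_i = 9·4·0 + 3·12·4 + 7·3·6 + 8·1·12 + 12·10·0 = 366 ≡ 2.
  S = (7, 12, 2) ≠ 0, so r is not a codeword (an error is present).
Step 3: locate the error. For a single error e at position i, S_ℓ = v_i·e·α_i^ℓ, so α_err = S_1/S_0.
  S_0^{−1} = 7^{−1} = 2 (mod 13), so α_err = 12·2 = 24 ≡ 11 = α_1. Error position i = 1.
  Consistency check: S_2/S_1 = 2·12 = 24 ≡ 11 = α_err ✓ (single-error assumption holds).
Step 4: error magnitude e = S_0/v_1 = S_0·∏_{j≠1}(α_1 − α_j) = 7·3 = 21 ≡ 8 (mod 13).
Step 5: correct position 1: c_1 = r_1 − e = 0 − 8 ≡ 5 (mod 13). Hence c = [5, 4, 6, 12, 0].
  Check: interpolating c through the α_i gives m(x) = 1 + 11·x (degree < 2) with m(α_i) = c_i for every i, so c is indeed a codeword.


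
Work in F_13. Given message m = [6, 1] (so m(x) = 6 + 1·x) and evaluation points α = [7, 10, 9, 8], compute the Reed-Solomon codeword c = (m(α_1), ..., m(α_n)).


c = [0, 3, 2, 1]

Message polynomial: m(x) = 6 + 1·x (mod 13).
For each evaluation point α_i, compute m(α_i) mod 13:
  α_1 = 7: Horner steps 1 → 0, so m(7) = 0.
  α_2 = 10: Horner steps 1 → 3, so m(10) = 3.
  α_3 = 9: Horner steps 1 → 2, so m(9) = 2.
  α_4 = 8: Horner steps 1 → 1, so m(8) = 1.
Codeword c = [0, 3, 2, 1] ∈ F_13^4.


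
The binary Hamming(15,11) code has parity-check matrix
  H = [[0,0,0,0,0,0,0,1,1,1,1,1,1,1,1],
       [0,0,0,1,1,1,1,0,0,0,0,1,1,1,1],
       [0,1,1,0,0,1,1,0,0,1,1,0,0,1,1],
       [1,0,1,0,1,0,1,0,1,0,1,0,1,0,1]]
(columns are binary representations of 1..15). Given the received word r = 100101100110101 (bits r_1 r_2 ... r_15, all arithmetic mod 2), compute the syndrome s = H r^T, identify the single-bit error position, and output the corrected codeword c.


s = (0, 1, 1, 1)^T, error position = 7, corrected codeword c = 100101000110101

Compute s = H r^T mod 2 one row at a time:
  s_1 = 0 + 0 + 1 + 1 + 0 + 1 + 0 + 1 = 4 ≡ 0 (mod 2).
  s_2 = 1 + 0 + 1 + 1 + 0 + 1 + 0 + 1 = 5 ≡ 1 (mod 2).
  s_3 = 0 + 0 + 1 + 1 + 1 + 1 + 0 + 1 = 5 ≡ 1 (mod 2).
  s_4 = 1 + 0 + 0 + 1 + 0 + 1 + 1 + 1 = 5 ≡ 1 (mod 2).
s = (0, 1, 1, 1)^T — this equals column 7 of H (binary 0111), so error is at position 7.
Correct: flip bit 7 of r = 100101100110101 to get c = 100101000110101.


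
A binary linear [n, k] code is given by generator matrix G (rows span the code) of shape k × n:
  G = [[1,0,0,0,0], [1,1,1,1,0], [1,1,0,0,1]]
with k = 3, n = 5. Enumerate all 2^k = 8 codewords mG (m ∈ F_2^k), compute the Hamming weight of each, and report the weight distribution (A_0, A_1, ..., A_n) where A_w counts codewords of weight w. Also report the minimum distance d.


Weight distribution: A_0 = 1, A_1 = 1, A_2 = 1, A_3 = 3, A_4 = 2. Minimum distance d = 1.

Enumerate all 2^3 = 8 messages m ∈ F_2^3.
For each, compute codeword c = mG in F_2^5, then tally its weight.
  m = 000 → c = 00000, weight = 0.
  m = 100 → c = 10000, weight = 1.
  m = 010 → c = 11110, weight = 4.
  m = 110 → c = 01110, weight = 3.
  m = 001 → c = 11001, weight = 3.
  m = 101 → c = 01001, weight = 2.
  m = 011 → c = 00111, weight = 3.
  m = 111 → c = 10111, weight = 4.
Tally weights:
  weight 0: 1 codewords.
  weight 1: 1 codewords.
  weight 2: 1 codewords.
  weight 3: 3 codewords.
  weight 4: 2 codewords.
Minimum distance d = smallest w > 0 with A_w > 0 = 1.
Sanity: Σ A_w = 8 = 2^3 = 8 ✓.


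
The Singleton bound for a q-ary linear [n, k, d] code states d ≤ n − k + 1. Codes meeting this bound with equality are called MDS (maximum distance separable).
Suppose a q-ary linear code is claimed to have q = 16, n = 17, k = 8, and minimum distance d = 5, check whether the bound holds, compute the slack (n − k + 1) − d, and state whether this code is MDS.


Singleton RHS = n − k + 1 = 10, slack = 5, bound satisfied, not MDS.

Singleton bound: d ≤ n − k + 1.
Here n = 17, k = 8, so n − k + 1 = 10.
Given d = 5, check d ≤ 10: YES.
Slack = (n − k + 1) − d = 5.
The code is NOT MDS (slack = 5 > 0).
Description: the claimed parameters are [17, 8, 5]_16; such a code would be non-MDS.


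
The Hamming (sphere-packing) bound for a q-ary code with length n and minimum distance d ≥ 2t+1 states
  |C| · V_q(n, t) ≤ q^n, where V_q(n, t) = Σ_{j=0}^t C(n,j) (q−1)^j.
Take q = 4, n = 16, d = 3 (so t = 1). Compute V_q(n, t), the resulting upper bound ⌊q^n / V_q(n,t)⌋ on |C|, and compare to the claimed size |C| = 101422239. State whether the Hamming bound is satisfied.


V_q(n, t) = 49, q^n = 4294967296, Hamming bound = 87652393, |C| = 101422239 > bound (violated).

Step 1: Compute V_q(n, t) = Σ_{j=0}^1 C(n, j) (q−1)^j.
  j = 0: C(16,0)·(3)^0 = 1·1 = 1.
  j = 1: C(16,1)·(3)^1 = 16·3 = 48.
  V_q(n, t) = 1 + 48 = 49.
Step 2: q^n = 4^16 = 4294967296.
Step 3: Hamming bound ⌊q^n / V_q(n,t)⌋ = ⌊4294967296/49⌋ = 87652393.
Step 4: Compare |C| = 101422239 to 87652393: violated.
The claimed |C| lies above the Hamming bound, so no 4-ary code of length 16 with d ≥ 3 can have 101422239 codewords.


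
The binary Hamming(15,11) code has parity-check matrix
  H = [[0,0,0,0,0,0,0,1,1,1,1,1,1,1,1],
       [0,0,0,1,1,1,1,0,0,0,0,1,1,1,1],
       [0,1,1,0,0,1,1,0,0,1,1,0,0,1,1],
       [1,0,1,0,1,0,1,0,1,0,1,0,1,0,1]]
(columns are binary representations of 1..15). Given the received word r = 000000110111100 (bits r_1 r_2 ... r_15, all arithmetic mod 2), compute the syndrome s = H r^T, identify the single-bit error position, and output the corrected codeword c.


s = (1, 1, 1, 1)^T, error position = 15, corrected codeword c = 000000110111101

Compute s = H r^T mod 2 one row at a time:
  s_1 = 1 + 0 + 1 + 1 + 1 + 1 + 0 + 0 = 5 ≡ 1 (mod 2).
  s_2 = 0 + 0 + 0 + 1 + 1 + 1 + 0 + 0 = 3 ≡ 1 (mod 2).
  s_3 = 0 + 0 + 0 + 1 + 1 + 1 + 0 + 0 = 3 ≡ 1 (mod 2).
  s_4 = 0 + 0 + 0 + 1 + 0 + 1 + 1 + 0 = 3 ≡ 1 (mod 2).
s = (1, 1, 1, 1)^T — this equals column 15 of H (binary 1111), so error is at position 15.
Correct: flip bit 15 of r = 000000110111100 to get c = 000000110111101.


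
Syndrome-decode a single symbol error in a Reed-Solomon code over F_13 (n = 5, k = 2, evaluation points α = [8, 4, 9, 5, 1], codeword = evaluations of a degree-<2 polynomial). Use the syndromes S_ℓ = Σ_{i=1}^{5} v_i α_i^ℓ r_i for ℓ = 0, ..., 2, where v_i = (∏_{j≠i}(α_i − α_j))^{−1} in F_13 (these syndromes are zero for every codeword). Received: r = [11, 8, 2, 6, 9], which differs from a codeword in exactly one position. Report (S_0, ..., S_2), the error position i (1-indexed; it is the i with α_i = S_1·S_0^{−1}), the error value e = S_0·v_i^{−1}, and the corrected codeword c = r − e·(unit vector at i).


S = (8, 1, 5), error at position 4, error magnitude e = 7, c = [11, 8, 2, 12, 9].

Step 1: column multipliers v_i = (∏_{j≠i}(α_i − α_j))^{−1} mod 13.
  i = 1 (α = 8): (8−4)(8−9)(8−5)(8−1) = 4·(−1)·3·7 = −84 ≡ 7, so v_1 = 7^{−1} = 2 (mod 13).
  i = 2 (α = 4): (4−8)(4−9)(4−5)(4−1) = (−4)·(−5)·(−1)·3 = −60 ≡ 5, so v_2 = 5^{−1} = 8 (mod 13).
  i = 3 (α = 9): (9−8)(9−4)(9−5)(9−1) = 1·5·4·8 = 160 ≡ 4, so v_3 = 4^{−1} = 10 (mod 13).
  i = 4 (α = 5): (5−8)(5−4)(5−9)(5−1) = (−3)·1·(−4)·4 = 48 ≡ 9, so v_4 = 9^{−1} = 3 (mod 13).
  i = 5 (α = 1): (1−8)(1−4)(1−9)(1−5) = (−7)·(−3)·(−8)·(−4) = 672 ≡ 9, so v_5 = 9^{−1} = 3 (mod 13).
  v = [2, 8, 10, 3, 3].
Step 2: syndromes of r = [11, 8, 2, 6, 9] (all sums mod 13).
  S_0 = Σ v_i r_i = 2·11 + 8·8 + 10·2 + 3·6 + 3·9 = 151 ≡ 8.
  S_1 = Σ v_i α_i r_i = 2·8·11 + 8·4·8 + 10·9·2 + 3·5·6 + 3·1·9 = 729 ≡ 1.
  α_i^2 mod 13 = [12, 3, 3, 12, 1].
  S_2 = Σ v_i α_i^2 r_i = 2·12·11 + 8·3·8 + 10·3·2 + 3·12·6 + 3·1·9 = 759 ≡ 5.
  S = (8, 1, 5) ≠ 0, so r is not a codeword (an error is present).
Step 3: locate the error. For a single error e at position i, S_ℓ = v_i·e·α_i^ℓ, so α_err = S_1/S_0.
  S_0^{−1} = 8^{−1} = 5 (mod 13), so α_err = 1·5 = 5 ≡ 5 = α_4. Error position i = 4.
  Consistency check: S_2/S_1 = 5·1 = 5 ≡ 5 = α_err ✓ (single-error assumption holds).
Step 4: error magnitude e = S_0/v_4 = S_0·∏_{j≠4}(α_4 − α_j) = 8·9 = 72 ≡ 7 (mod 13).
Step 5: correct position 4: c_4 = r_4 − e = 6 − 7 ≡ 12 (mod 13). Hence c = [11, 8, 2, 12, 9].
  Check: interpolating c through the α_i gives m(x) = 5 + 4·x (degree < 2) with m(α_i) = c_i for every i, so c is indeed a codeword.


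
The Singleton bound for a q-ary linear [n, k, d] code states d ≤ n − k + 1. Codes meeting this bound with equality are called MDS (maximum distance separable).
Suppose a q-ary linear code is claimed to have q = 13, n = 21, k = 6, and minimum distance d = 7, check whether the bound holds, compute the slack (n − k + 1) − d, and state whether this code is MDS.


Singleton RHS = n − k + 1 = 16, slack = 9, bound satisfied, not MDS.

Singleton bound: d ≤ n − k + 1.
Here n = 21, k = 6, so n − k + 1 = 16.
Given d = 7, check d ≤ 16: YES.
Slack = (n − k + 1) − d = 9.
The code is NOT MDS (slack = 9 > 0).
Description: the claimed parameters are [21, 6, 7]_13; such a code would be non-MDS.


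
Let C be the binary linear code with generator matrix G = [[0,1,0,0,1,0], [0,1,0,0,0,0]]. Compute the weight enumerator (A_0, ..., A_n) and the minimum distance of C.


Weight distribution: A_0 = 1, A_1 = 2, A_2 = 1. Minimum distance d = 1.

Enumerate all 2^2 = 4 messages m ∈ F_2^2.
For each, compute codeword c = mG in F_2^6, then tally its weight.
  m = 00 → c = 000000, weight = 0.
  m = 10 → c = 010010, weight = 2.
  m = 01 → c = 010000, weight = 1.
  m = 11 → c = 000010, weight = 1.
Tally weights:
  weight 0: 1 codewords.
  weight 1: 2 codewords.
  weight 2: 1 codewords.
Minimum distance d = smallest w > 0 with A_w > 0 = 1.
Sanity: Σ A_w = 4 = 2^2 = 4 ✓.


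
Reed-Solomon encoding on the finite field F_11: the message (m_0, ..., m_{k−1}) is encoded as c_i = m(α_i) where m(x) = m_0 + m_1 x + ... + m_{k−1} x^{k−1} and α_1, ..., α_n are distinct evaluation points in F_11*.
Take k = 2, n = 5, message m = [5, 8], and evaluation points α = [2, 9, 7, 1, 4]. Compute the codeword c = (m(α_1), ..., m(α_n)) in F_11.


c = [10, 0, 6, 2, 4]

Message polynomial: m(x) = 5 + 8·x (mod 11).
For each evaluation point α_i, compute m(α_i) mod 11:
  α_1 = 2: Horner steps 8 → 10, so m(2) = 10.
  α_2 = 9: Horner steps 8 → 0, so m(9) = 0.
  α_3 = 7: Horner steps 8 → 6, so m(7) = 6.
  α_4 = 1: Horner steps 8 → 2, so m(1) = 2.
  α_5 = 4: Horner steps 8 → 4, so m(4) = 4.
Codeword c = [10, 0, 6, 2, 4] ∈ F_11^5.


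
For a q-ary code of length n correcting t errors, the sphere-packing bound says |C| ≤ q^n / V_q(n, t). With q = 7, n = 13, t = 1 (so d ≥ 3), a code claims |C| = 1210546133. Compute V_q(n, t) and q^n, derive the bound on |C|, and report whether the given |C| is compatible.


V_q(n, t) = 79, q^n = 96889010407, Hamming bound = 1226443169, |C| = 1210546133 ≤ bound (satisfied).

Step 1: Compute V_q(n, t) = Σ_{j=0}^1 C(n, j) (q−1)^j.
  j = 0: C(13,0)·(6)^0 = 1·1 = 1.
  j = 1: C(13,1)·(6)^1 = 13·6 = 78.
  V_q(n, t) = 1 + 78 = 79.
Step 2: q^n = 7^13 = 96889010407.
Step 3: Hamming bound ⌊q^n / V_q(n,t)⌋ = ⌊96889010407/79⌋ = 1226443169.
Step 4: Compare |C| = 1210546133 to 1226443169: satisfied.
The claimed |C| lies below the Hamming bound.


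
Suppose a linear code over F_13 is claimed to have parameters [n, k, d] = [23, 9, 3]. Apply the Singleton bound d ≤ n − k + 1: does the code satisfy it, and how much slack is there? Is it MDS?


Singleton RHS = n − k + 1 = 15, slack = 12, bound satisfied, not MDS.

Singleton bound: d ≤ n − k + 1.
Here n = 23, k = 9, so n − k + 1 = 15.
Given d = 3, check d ≤ 15: YES.
Slack = (n − k + 1) − d = 12.
The code is NOT MDS (slack = 12 > 0).
Description: the claimed parameters are [23, 9, 3]_13; such a code would be non-MDS.


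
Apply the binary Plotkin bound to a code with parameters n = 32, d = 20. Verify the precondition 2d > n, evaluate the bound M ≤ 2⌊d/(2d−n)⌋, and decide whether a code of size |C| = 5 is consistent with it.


Plotkin bound M ≤ 4; given |C| = 5 > bound (violated).

Check applicability: 2d = 40, n = 32.
2d − n = 8 > 0, so Plotkin applies.
Compute d/(2d−n) = 20/8 ≈ 2.5000.
⌊d/(2d−n)⌋ = 2.
Plotkin bound: M ≤ 2·2 = 4.
Given |C| = 5, check: VIOLATED.
This |C| is above the Plotkin bound, so no binary code with n = 32, d = 20 and 5 codewords exists.


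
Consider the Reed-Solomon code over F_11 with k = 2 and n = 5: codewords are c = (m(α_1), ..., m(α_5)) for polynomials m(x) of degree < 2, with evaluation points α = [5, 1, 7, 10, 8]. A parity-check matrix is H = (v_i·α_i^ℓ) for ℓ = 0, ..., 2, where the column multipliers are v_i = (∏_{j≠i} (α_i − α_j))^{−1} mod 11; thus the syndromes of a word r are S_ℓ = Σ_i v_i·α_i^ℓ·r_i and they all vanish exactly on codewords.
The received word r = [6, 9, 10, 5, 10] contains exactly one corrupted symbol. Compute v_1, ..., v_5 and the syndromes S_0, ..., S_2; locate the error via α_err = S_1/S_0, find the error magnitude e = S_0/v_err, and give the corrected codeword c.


S = (10, 3, 2), error at position 5, error magnitude e = 9, c = [6, 9, 10, 5, 1].

Step 1: column multipliers v_i = (∏_{j≠i}(α_i − α_j))^{−1} mod 11.
  i = 1 (α = 5): (5−1)(5−7)(5−10)(5−8) = 4·(−2)·(−5)·(−3) = −120 ≡ 1, so v_1 = 1^{−1} = 1 (mod 11).
  i = 2 (α = 1): (1−5)(1−7)(1−10)(1−8) = (−4)·(−6)·(−9)·(−7) = 1512 ≡ 5, so v_2 = 5^{−1} = 9 (mod 11).
  i = 3 (α = 7): (7−5)(7−1)(7−10)(7−8) = 2·6·(−3)·(−1) = 36 ≡ 3, so v_3 = 3^{−1} = 4 (mod 11).
  i = 4 (α = 10): (10−5)(10−1)(10−7)(10−8) = 5·9·3·2 = 270 ≡ 6, so v_4 = 6^{−1} = 2 (mod 11).
  i = 5 (α = 8): (8−5)(8−1)(8−7)(8−10) = 3·7·1·(−2) = −42 ≡ 2, so v_5 = 2^{−1} = 6 (mod 11).
  v = [1, 9, 4, 2, 6].
Step 2: syndromes of r = [6, 9, 10, 5, 10] (all sums mod 11).
  S_0 = Σ v_i r_i = 1·6 + 9·9 + 4·10 + 2·5 + 6·10 = 197 ≡ 10.
  S_1 = Σ v_i α_i r_i = 1·5·6 + 9·1·9 + 4·7·10 + 2·10·5 + 6·8·10 = 971 ≡ 3.
  α_i^2 mod 11 = [3, 1, 5, 1, 9].
  S_2 = Σ v_i α_i^2 r_i = 1·3·6 + 9·1·9 + 4·5·10 + 2·1·5 + 6·9·10 = 849 ≡ 2.
  S = (10, 3, 2) ≠ 0, so r is not a codeword (an error is present).
Step 3: locate the error. For a single error e at position i, S_ℓ = v_i·e·α_i^ℓ, so α_err = S_1/S_0.
  S_0^{−1} = 10^{−1} = 10 (mod 11), so α_err = 3·10 = 30 ≡ 8 = α_5. Error position i = 5.
  Consistency check: S_2/S_1 = 2·4 = 8 ≡ 8 = α_err ✓ (single-error assumption holds).
Step 4: error magnitude e = S_0/v_5 = S_0·∏_{j≠5}(α_5 − α_j) = 10·2 = 20 ≡ 9 (mod 11).
Step 5: correct position 5: c_5 = r_5 − e = 10 − 9 ≡ 1 (mod 11). Hence c = [6, 9, 10, 5, 1].
  Check: interpolating c through the α_i gives m(x) = 7 + 2·x (degree < 2) with m(α_i) = c_i for every i, so c is indeed a codeword.


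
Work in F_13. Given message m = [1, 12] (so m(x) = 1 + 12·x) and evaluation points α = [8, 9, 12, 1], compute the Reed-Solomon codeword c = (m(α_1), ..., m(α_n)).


c = [6, 5, 2, 0]

Message polynomial: m(x) = 1 + 12·x (mod 13).
For each evaluation point α_i, compute m(α_i) mod 13:
  α_1 = 8: Horner steps 12 → 6, so m(8) = 6.
  α_2 = 9: Horner steps 12 → 5, so m(9) = 5.
  α_3 = 12: Horner steps 12 → 2, so m(12) = 2.
  α_4 = 1: Horner steps 12 → 0, so m(1) = 0.
Codeword c = [6, 5, 2, 0] ∈ F_13^4.


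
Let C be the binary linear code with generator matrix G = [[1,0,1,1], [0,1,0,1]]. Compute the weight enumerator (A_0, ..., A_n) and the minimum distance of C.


Weight distribution: A_0 = 1, A_2 = 1, A_3 = 2. Minimum distance d = 2.

Enumerate all 2^2 = 4 messages m ∈ F_2^2.
For each, compute codeword c = mG in F_2^4, then tally its weight.
  m = 00 → c = 0000, weight = 0.
  m = 10 → c = 1011, weight = 3.
  m = 01 → c = 0101, weight = 2.
  m = 11 → c = 1110, weight = 3.
Tally weights:
  weight 0: 1 codewords.
  weight 2: 1 codewords.
  weight 3: 2 codewords.
Minimum distance d = smallest w > 0 with A_w > 0 = 2.
Sanity: Σ A_w = 4 = 2^2 = 4 ✓.


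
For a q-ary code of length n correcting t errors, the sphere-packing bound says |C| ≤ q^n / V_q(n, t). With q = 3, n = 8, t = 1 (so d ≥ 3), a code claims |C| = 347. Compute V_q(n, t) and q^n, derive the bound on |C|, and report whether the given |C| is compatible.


V_q(n, t) = 17, q^n = 6561, Hamming bound = 385, |C| = 347 ≤ bound (satisfied).

Step 1: Compute V_q(n, t) = Σ_{j=0}^1 C(n, j) (q−1)^j.
  j = 0: C(8,0)·(2)^0 = 1·1 = 1.
  j = 1: C(8,1)·(2)^1 = 8·2 = 16.
  V_q(n, t) = 1 + 16 = 17.
Step 2: q^n = 3^8 = 6561.
Step 3: Hamming bound ⌊q^n / V_q(n,t)⌋ = ⌊6561/17⌋ = 385.
Step 4: Compare |C| = 347 to 385: satisfied.
The claimed |C| lies below the Hamming bound.


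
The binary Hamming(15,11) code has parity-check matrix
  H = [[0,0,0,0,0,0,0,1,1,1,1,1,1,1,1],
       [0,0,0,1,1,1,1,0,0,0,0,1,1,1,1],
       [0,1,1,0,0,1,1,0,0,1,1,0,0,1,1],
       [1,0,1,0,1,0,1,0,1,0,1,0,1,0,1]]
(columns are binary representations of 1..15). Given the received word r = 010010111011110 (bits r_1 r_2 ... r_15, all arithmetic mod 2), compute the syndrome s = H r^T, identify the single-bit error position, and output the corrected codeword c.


s = (0, 1, 0, 1)^T, error position = 5, corrected codeword c = 010000111011110

Compute s = H r^T mod 2 one row at a time:
  s_1 = 1 + 1 + 0 + 1 + 1 + 1 + 1 + 0 = 6 ≡ 0 (mod 2).
  s_2 = 0 + 1 + 0 + 1 + 1 + 1 + 1 + 0 = 5 ≡ 1 (mod 2).
  s_3 = 1 + 0 + 0 + 1 + 0 + 1 + 1 + 0 = 4 ≡ 0 (mod 2).
  s_4 = 0 + 0 + 1 + 1 + 1 + 1 + 1 + 0 = 5 ≡ 1 (mod 2).
s = (0, 1, 0, 1)^T — this equals column 5 of H (binary 0101), so error is at position 5.
Correct: flip bit 5 of r = 010010111011110 to get c = 010000111011110.


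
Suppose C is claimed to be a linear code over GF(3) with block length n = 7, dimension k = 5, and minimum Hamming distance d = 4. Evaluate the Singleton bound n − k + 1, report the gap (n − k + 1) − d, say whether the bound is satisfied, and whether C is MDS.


Singleton RHS = n − k + 1 = 3, slack = -1, bound violated (no such code; not MDS).

Singleton bound: d ≤ n − k + 1.
Here n = 7, k = 5, so n − k + 1 = 3.
Given d = 4, check d ≤ 3: NO.
Slack = (n − k + 1) − d = -1.
The slack is negative: d = 4 exceeds n − k + 1 = 3 by 1, so the Singleton bound is violated and no linear [7, 5, 4]_3 code can exist. In particular it is not MDS (MDS requires d = n − k + 1 exactly).
Description: the claimed parameters are [7, 5, 4]_3; such a code would be impossible (violates the Singleton bound).


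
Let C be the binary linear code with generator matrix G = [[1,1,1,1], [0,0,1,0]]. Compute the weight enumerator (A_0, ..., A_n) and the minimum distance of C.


Weight distribution: A_0 = 1, A_1 = 1, A_3 = 1, A_4 = 1. Minimum distance d = 1.

Enumerate all 2^2 = 4 messages m ∈ F_2^2.
For each, compute codeword c = mG in F_2^4, then tally its weight.
  m = 00 → c = 0000, weight = 0.
  m = 10 → c = 1111, weight = 4.
  m = 01 → c = 0010, weight = 1.
  m = 11 → c = 1101, weight = 3.
Tally weights:
  weight 0: 1 codewords.
  weight 1: 1 codewords.
  weight 3: 1 codewords.
  weight 4: 1 codewords.
Minimum distance d = smallest w > 0 with A_w > 0 = 1.
Sanity: Σ A_w = 4 = 2^2 = 4 ✓.


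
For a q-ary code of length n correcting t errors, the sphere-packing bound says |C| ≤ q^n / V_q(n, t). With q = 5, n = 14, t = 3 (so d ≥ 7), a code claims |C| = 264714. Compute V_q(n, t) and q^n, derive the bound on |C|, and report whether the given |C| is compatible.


V_q(n, t) = 24809, q^n = 6103515625, Hamming bound = 246020, |C| = 264714 > bound (violated).

Step 1: Compute V_q(n, t) = Σ_{j=0}^3 C(n, j) (q−1)^j.
  j = 0: C(14,0)·(4)^0 = 1·1 = 1.
  j = 1: C(14,1)·(4)^1 = 14·4 = 56.
  j = 2: C(14,2)·(4)^2 = 91·16 = 1456.
  j = 3: C(14,3)·(4)^3 = 364·64 = 23296.
  V_q(n, t) = 1 + 56 + 1456 + 23296 = 24809.
Step 2: q^n = 5^14 = 6103515625.
Step 3: Hamming bound ⌊q^n / V_q(n,t)⌋ = ⌊6103515625/24809⌋ = 246020.
Step 4: Compare |C| = 264714 to 246020: violated.
The claimed |C| lies above the Hamming bound, so no 5-ary code of length 14 with d ≥ 7 can have 264714 codewords.


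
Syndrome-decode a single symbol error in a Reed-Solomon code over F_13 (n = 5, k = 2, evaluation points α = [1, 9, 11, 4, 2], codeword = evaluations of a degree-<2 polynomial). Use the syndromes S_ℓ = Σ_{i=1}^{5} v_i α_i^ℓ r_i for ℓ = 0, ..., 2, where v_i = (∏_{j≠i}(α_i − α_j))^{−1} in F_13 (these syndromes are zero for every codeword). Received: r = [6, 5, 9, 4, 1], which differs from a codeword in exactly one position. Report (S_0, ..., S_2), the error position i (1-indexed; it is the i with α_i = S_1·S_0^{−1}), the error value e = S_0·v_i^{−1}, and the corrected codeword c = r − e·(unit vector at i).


S = (12, 2, 9), error at position 3, error magnitude e = 1, c = [6, 5, 8, 4, 1].

Step 1: column multipliers v_i = (∏_{j≠i}(α_i − α_j))^{−1} mod 13.
  i = 1 (α = 1): (1−9)(1−11)(1−4)(1−2) = (−8)·(−10)·(−3)·(−1) = 240 ≡ 6, so v_1 = 6^{−1} = 11 (mod 13).
  i = 2 (α = 9): (9−1)(9−11)(9−4)(9−2) = 8·(−2)·5·7 = −560 ≡ 12, so v_2 = 12^{−1} = 12 (mod 13).
  i = 3 (α = 11): (11−1)(11−9)(11−4)(11−2) = 10·2·7·9 = 1260 ≡ 12, so v_3 = 12^{−1} = 12 (mod 13).
  i = 4 (α = 4): (4−1)(4−9)(4−11)(4−2) = 3·(−5)·(−7)·2 = 210 ≡ 2, so v_4 = 2^{−1} = 7 (mod 13).
  i = 5 (α = 2): (2−1)(2−9)(2−11)(2−4) = 1·(−7)·(−9)·(−2) = −126 ≡ 4, so v_5 = 4^{−1} = 10 (mod 13).
  v = [11, 12, 12, 7, 10].
Step 2: syndromes of r = [6, 5, 9, 4, 1] (all sums mod 13).
  S_0 = Σ v_i r_i = 11·6 + 12·5 + 12·9 + 7·4 + 10·1 = 272 ≡ 12.
  S_1 = Σ v_i α_i r_i = 11·1·6 + 12·9·5 + 12·11·9 + 7·4·4 + 10·2·1 = 1926 ≡ 2.
  α_i^2 mod 13 = [1, 3, 4, 3, 4].
  S_2 = Σ v_i α_i^2 r_i = 11·1·6 + 12·3·5 + 12·4·9 + 7·3·4 + 10·4·1 = 802 ≡ 9.
  S = (12, 2, 9) ≠ 0, so r is not a codeword (an error is present).
Step 3: locate the error. For a single error e at position i, S_ℓ = v_i·e·α_i^ℓ, so α_err = S_1/S_0.
  S_0^{−1} = 12^{−1} = 12 (mod 13), so α_err = 2·12 = 24 ≡ 11 = α_3. Error position i = 3.
  Consistency check: S_2/S_1 = 9·7 = 63 ≡ 11 = α_err ✓ (single-error assumption holds).
Step 4: error magnitude e = S_0/v_3 = S_0·∏_{j≠3}(α_3 − α_j) = 12·12 = 144 ≡ 1 (mod 13).
Step 5: correct position 3: c_3 = r_3 − e = 9 − 1 ≡ 8 (mod 13). Hence c = [6, 5, 8, 4, 1].
  Check: interpolating c through the α_i gives m(x) = 11 + 8·x (degree < 2) with m(α_i) = c_i for every i, so c is indeed a codeword.


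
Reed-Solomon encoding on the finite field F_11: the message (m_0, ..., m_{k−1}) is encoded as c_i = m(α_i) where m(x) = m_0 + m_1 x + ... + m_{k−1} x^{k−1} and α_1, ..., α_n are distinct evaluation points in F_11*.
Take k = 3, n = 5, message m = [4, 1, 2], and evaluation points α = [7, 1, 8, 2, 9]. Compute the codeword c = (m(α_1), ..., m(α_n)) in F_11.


c = [10, 7, 8, 3, 10]

Message polynomial: m(x) = 4 + 1·x + 2·x^2 (mod 11).
For each evaluation point α_i, compute m(α_i) mod 11:
  α_1 = 7: Horner steps 2 → 4 → 10, so m(7) = 10.
  α_2 = 1: Horner steps 2 → 3 → 7, so m(1) = 7.
  α_3 = 8: Horner steps 2 → 6 → 8, so m(8) = 8.
  α_4 = 2: Horner steps 2 → 5 → 3, so m(2) = 3.
  α_5 = 9: Horner steps 2 → 8 → 10, so m(9) = 10.
Codeword c = [10, 7, 8, 3, 10] ∈ F_11^5.


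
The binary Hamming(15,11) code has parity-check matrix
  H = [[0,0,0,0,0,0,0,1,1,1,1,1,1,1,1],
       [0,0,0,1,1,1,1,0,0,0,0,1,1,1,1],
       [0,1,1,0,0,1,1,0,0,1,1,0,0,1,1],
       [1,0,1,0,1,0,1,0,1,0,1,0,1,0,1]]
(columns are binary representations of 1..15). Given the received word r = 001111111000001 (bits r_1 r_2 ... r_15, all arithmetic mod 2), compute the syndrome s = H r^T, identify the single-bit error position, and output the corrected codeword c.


s = (1, 1, 0, 1)^T, error position = 13, corrected codeword c = 001111111000101

Compute s = H r^T mod 2 one row at a time:
  s_1 = 1 + 1 + 0 + 0 + 0 + 0 + 0 + 1 = 3 ≡ 1 (mod 2).
  s_2 = 1 + 1 + 1 + 1 + 0 + 0 + 0 + 1 = 5 ≡ 1 (mod 2).
  s_3 = 0 + 1 + 1 + 1 + 0 + 0 + 0 + 1 = 4 ≡ 0 (mod 2).
  s_4 = 0 + 1 + 1 + 1 + 1 + 0 + 0 + 1 = 5 ≡ 1 (mod 2).
s = (1, 1, 0, 1)^T — this equals column 13 of H (binary 1101), so error is at position 13.
Correct: flip bit 13 of r = 001111111000001 to get c = 001111111000101.


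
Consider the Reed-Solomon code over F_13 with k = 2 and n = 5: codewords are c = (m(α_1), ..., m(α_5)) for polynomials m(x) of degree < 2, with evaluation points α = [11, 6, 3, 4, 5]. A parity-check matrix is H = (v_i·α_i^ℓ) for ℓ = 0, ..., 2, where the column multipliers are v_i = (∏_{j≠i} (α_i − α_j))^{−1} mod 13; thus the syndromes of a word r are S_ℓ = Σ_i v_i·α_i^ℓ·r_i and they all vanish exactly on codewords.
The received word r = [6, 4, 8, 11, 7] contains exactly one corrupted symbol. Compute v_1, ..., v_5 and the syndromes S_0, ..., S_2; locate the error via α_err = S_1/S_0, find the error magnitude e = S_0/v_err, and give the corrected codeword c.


S = (7, 9, 6), error at position 5, error magnitude e = 6, c = [6, 4, 8, 11, 1].

Step 1: column multipliers v_i = (∏_{j≠i}(α_i − α_j))^{−1} mod 13.
  i = 1 (α = 11): (11−6)(11−3)(11−4)(11−5) = 5·8·7·6 = 1680 ≡ 3, so v_1 = 3^{−1} = 9 (mod 13).
  i = 2 (α = 6): (6−11)(6−3)(6−4)(6−5) = (−5)·3·2·1 = −30 ≡ 9, so v_2 = 9^{−1} = 3 (mod 13).
  i = 3 (α = 3): (3−11)(3−6)(3−4)(3−5) = (−8)·(−3)·(−1)·(−2) = 48 ≡ 9, so v_3 = 9^{−1} = 3 (mod 13).
  i = 4 (α = 4): (4−11)(4−6)(4−3)(4−5) = (−7)·(−2)·1·(−1) = −14 ≡ 12, so v_4 = 12^{−1} = 12 (mod 13).
  i = 5 (α = 5): (5−11)(5−6)(5−3)(5−4) = (−6)·(−1)·2·1 = 12 ≡ 12, so v_5 = 12^{−1} = 12 (mod 13).
  v = [9, 3, 3, 12, 12].
Step 2: syndromes of r = [6, 4, 8, 11, 7] (all sums mod 13).
  S_0 = Σ v_i r_i = 9·6 + 3·4 + 3·8 + 12·11 + 12·7 = 306 ≡ 7.
  S_1 = Σ v_i α_i r_i = 9·11·6 + 3·6·4 + 3·3·8 + 12·4·11 + 12·5·7 = 1686 ≡ 9.
  α_i^2 mod 13 = [4, 10, 9, 3, 12].
  S_2 = Σ v_i α_i^2 r_i = 9·4·6 + 3·10·4 + 3·9·8 + 12·3·11 + 12·12·7 = 1956 ≡ 6.
  S = (7, 9, 6) ≠ 0, so r is not a codeword (an error is present).
Step 3: locate the error. For a single error e at position i, S_ℓ = v_i·e·α_i^ℓ, so α_err = S_1/S_0.
  S_0^{−1} = 7^{−1} = 2 (mod 13), so α_err = 9·2 = 18 ≡ 5 = α_5. Error position i = 5.
  Consistency check: S_2/S_1 = 6·3 = 18 ≡ 5 = α_err ✓ (single-error assumption holds).
Step 4: error magnitude e = S_0/v_5 = S_0·∏_{j≠5}(α_5 − α_j) = 7·12 = 84 ≡ 6 (mod 13).
Step 5: correct position 5: c_5 = r_5 − e = 7 − 6 ≡ 1 (mod 13). Hence c = [6, 4, 8, 11, 1].
  Check: interpolating c through the α_i gives m(x) = 12 + 3·x (degree < 2) with m(α_i) = c_i for every i, so c is indeed a codeword.


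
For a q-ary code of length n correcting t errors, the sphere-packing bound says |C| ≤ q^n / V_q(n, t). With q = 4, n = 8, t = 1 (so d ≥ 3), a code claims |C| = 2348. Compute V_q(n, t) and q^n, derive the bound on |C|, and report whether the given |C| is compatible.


V_q(n, t) = 25, q^n = 65536, Hamming bound = 2621, |C| = 2348 ≤ bound (satisfied).

Step 1: Compute V_q(n, t) = Σ_{j=0}^1 C(n, j) (q−1)^j.
  j = 0: C(8,0)·(3)^0 = 1·1 = 1.
  j = 1: C(8,1)·(3)^1 = 8·3 = 24.
  V_q(n, t) = 1 + 24 = 25.
Step 2: q^n = 4^8 = 65536.
Step 3: Hamming bound ⌊q^n / V_q(n,t)⌋ = ⌊65536/25⌋ = 2621.
Step 4: Compare |C| = 2348 to 2621: satisfied.
The claimed |C| lies below the Hamming bound.


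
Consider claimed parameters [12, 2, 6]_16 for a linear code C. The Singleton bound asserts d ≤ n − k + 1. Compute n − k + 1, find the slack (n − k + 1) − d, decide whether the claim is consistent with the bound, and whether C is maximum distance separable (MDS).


Singleton RHS = n − k + 1 = 11, slack = 5, bound satisfied, not MDS.

Singleton bound: d ≤ n − k + 1.
Here n = 12, k = 2, so n − k + 1 = 11.
Given d = 6, check d ≤ 11: YES.
Slack = (n − k + 1) − d = 5.
The code is NOT MDS (slack = 5 > 0).
Description: the claimed parameters are [12, 2, 6]_16; such a code would be non-MDS.


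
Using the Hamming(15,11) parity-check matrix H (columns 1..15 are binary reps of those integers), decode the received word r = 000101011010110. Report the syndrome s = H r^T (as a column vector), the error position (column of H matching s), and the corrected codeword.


s = (1, 0, 1, 1)^T, error position = 11, corrected codeword c = 000101011000110

Compute s = H r^T mod 2 one row at a time:
  s_1 = 1 + 1 + 0 + 1 + 0 + 1 + 1 + 0 = 5 ≡ 1 (mod 2).
  s_2 = 1 + 0 + 1 + 0 + 0 + 1 + 1 + 0 = 4 ≡ 0 (mod 2).
  s_3 = 0 + 0 + 1 + 0 + 0 + 1 + 1 + 0 = 3 ≡ 1 (mod 2).
  s_4 = 0 + 0 + 0 + 0 + 1 + 1 + 1 + 0 = 3 ≡ 1 (mod 2).
s = (1, 0, 1, 1)^T — this equals column 11 of H (binary 1011), so error is at position 11.
Correct: flip bit 11 of r = 000101011010110 to get c = 000101011000110.


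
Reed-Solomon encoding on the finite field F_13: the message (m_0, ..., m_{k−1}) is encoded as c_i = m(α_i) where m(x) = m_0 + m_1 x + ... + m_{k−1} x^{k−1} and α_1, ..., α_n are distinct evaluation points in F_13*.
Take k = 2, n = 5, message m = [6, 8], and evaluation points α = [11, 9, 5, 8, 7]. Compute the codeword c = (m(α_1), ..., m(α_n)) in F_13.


c = [3, 0, 7, 5, 10]

Message polynomial: m(x) = 6 + 8·x (mod 13).
For each evaluation point α_i, compute m(α_i) mod 13:
  α_1 = 11: Horner steps 8 → 3, so m(11) = 3.
  α_2 = 9: Horner steps 8 → 0, so m(9) = 0.
  α_3 = 5: Horner steps 8 → 7, so m(5) = 7.
  α_4 = 8: Horner steps 8 → 5, so m(8) = 5.
  α_5 = 7: Horner steps 8 → 10, so m(7) = 10.
Codeword c = [3, 0, 7, 5, 10] ∈ F_13^5.


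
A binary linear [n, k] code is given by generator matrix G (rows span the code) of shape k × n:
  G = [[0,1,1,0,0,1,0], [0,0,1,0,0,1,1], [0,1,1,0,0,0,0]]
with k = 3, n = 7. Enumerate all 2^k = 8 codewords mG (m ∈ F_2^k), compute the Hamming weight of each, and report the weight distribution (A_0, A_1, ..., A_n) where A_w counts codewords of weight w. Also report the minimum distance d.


Weight distribution: A_0 = 1, A_1 = 1, A_2 = 3, A_3 = 3. Minimum distance d = 1.

Enumerate all 2^3 = 8 messages m ∈ F_2^3.
For each, compute codeword c = mG in F_2^7, then tally its weight.
  m = 000 → c = 0000000, weight = 0.
  m = 100 → c = 0110010, weight = 3.
  m = 010 → c = 0010011, weight = 3.
  m = 110 → c = 0100001, weight = 2.
  m = 001 → c = 0110000, weight = 2.
  m = 101 → c = 0000010, weight = 1.
  m = 011 → c = 0100011, weight = 3.
  m = 111 → c = 0010001, weight = 2.
Tally weights:
  weight 0: 1 codewords.
  weight 1: 1 codewords.
  weight 2: 3 codewords.
  weight 3: 3 codewords.
Minimum distance d = smallest w > 0 with A_w > 0 = 1.
Sanity: Σ A_w = 8 = 2^3 = 8 ✓.


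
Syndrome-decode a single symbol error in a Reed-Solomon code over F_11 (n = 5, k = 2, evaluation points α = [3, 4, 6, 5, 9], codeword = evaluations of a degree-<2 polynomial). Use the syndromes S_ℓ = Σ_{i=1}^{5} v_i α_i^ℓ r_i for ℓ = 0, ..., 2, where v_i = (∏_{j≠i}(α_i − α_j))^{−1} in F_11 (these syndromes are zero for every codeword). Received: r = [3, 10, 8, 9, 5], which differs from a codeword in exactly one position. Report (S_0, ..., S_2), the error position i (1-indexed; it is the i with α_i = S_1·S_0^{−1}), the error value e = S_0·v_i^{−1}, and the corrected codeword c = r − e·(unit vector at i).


S = (1, 3, 9), error at position 1, error magnitude e = 3, c = [0, 10, 8, 9, 5].

Step 1: column multipliers v_i = (∏_{j≠i}(α_i − α_j))^{−1} mod 11.
  i = 1 (α = 3): (3−4)(3−6)(3−5)(3−9) = (−1)·(−3)·(−2)·(−6) = 36 ≡ 3, so v_1 = 3^{−1} = 4 (mod 11).
  i = 2 (α = 4): (4−3)(4−6)(4−5)(4−9) = 1·(−2)·(−1)·(−5) = −10 ≡ 1, so v_2 = 1^{−1} = 1 (mod 11).
  i = 3 (α = 6): (6−3)(6−4)(6−5)(6−9) = 3·2·1·(−3) = −18 ≡ 4, so v_3 = 4^{−1} = 3 (mod 11).
  i = 4 (α = 5): (5−3)(5−4)(5−6)(5−9) = 2·1·(−1)·(−4) = 8 ≡ 8, so v_4 = 8^{−1} = 7 (mod 11).
  i = 5 (α = 9): (9−3)(9−4)(9−6)(9−5) = 6·5·3·4 = 360 ≡ 8, so v_5 = 8^{−1} = 7 (mod 11).
  v = [4, 1, 3, 7, 7].
Step 2: syndromes of r = [3, 10, 8, 9, 5] (all sums mod 11).
  S_0 = Σ v_i r_i = 4·3 + 1·10 + 3·8 + 7·9 + 7·5 = 144 ≡ 1.
  S_1 = Σ v_i α_i r_i = 4·3·3 + 1·4·10 + 3·6·8 + 7·5·9 + 7·9·5 = 850 ≡ 3.
  α_i^2 mod 11 = [9, 5, 3, 3, 4].
  S_2 = Σ v_i α_i^2 r_i = 4·9·3 + 1·5·10 + 3·3·8 + 7·3·9 + 7·4·5 = 559 ≡ 9.
  S = (1, 3, 9) ≠ 0, so r is not a codeword (an error is present).
Step 3: locate the error. For a single error e at position i, S_ℓ = v_i·e·α_i^ℓ, so α_err = S_1/S_0.
  S_0^{−1} = 1^{−1} = 1 (mod 11), so α_err = 3·1 = 3 ≡ 3 = α_1. Error position i = 1.
  Consistency check: S_2/S_1 = 9·4 = 36 ≡ 3 = α_err ✓ (single-error assumption holds).
Step 4: error magnitude e = S_0/v_1 = S_0·∏_{j≠1}(α_1 − α_j) = 1·3 = 3 ≡ 3 (mod 11).
Step 5: correct position 1: c_1 = r_1 − e = 3 − 3 ≡ 0 (mod 11). Hence c = [0, 10, 8, 9, 5].
  Check: interpolating c through the α_i gives m(x) = 3 + 10·x (degree < 2) with m(α_i) = c_i for every i, so c is indeed a codeword.
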